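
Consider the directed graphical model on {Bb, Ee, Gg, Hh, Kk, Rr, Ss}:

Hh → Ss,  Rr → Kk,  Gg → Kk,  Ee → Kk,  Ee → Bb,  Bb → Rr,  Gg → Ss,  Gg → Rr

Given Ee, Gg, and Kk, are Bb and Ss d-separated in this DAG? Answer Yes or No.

There are 4 undirected paths between Bb and Ss; checking each against the conditioning set {Ee, Gg, Kk}:
Path 1: Bb → Rr ← Gg → Ss
  Gg is a fork here and Gg is conditioned on, so the path is blocked at Gg.
Path 2: Bb → Rr → Kk ← Gg → Ss
  Gg is a fork here and Gg is conditioned on, so the path is blocked at Gg.
Path 3: Bb ← Ee → Kk ← Rr ← Gg → Ss
  Ee is a fork here and Ee is conditioned on, so the path is blocked at Ee.
Path 4: Bb ← Ee → Kk ← Gg → Ss
  Ee is a fork here and Ee is conditioned on, so the path is blocked at Ee.
All paths are blocked; Bb ⊥ Ss | {Ee, Gg, Kk} holds.

Yes — Bb and Ss are d-separated given {Ee, Gg, Kk}.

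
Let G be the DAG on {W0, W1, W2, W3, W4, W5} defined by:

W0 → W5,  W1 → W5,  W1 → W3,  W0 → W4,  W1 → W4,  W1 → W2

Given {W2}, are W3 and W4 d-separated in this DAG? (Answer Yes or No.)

2 paths connect W3 and W4; each must be blocked for d-separation to hold:
  1. W3 ← W1 → W5 ← W0 → W4 — W1:fork[open]; W5:collider[blocks]; W0:fork[open] ⇒ blocked
  2. W3 ← W1 → W4 — W1:fork[open] ⇒ active
Since the path W3 ← W1 → W4 is active, W3 and W4 are not d-separated given {W2}.

No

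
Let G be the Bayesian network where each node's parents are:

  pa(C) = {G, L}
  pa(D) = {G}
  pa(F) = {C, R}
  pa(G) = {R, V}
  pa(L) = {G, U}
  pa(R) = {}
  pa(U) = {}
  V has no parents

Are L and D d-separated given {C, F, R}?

Enumerating the 3 paths from L to D and testing each for blocking by {C, F, R}:
  1. L ← G → D — G:fork[open] ⇒ active
  2. L → C → F ← R → G → D — C:chain[blocks]; F:collider[open]; R:fork[blocks]; G:chain[open] ⇒ blocked
  3. L → C ← G → D — C:collider[open]; G:fork[open] ⇒ active
Since the path L ← G → D is active, L and D are not d-separated given {C, F, R}.

No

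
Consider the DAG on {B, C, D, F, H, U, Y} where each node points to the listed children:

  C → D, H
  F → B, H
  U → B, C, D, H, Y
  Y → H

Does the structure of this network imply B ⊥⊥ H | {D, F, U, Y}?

Yes — B and H are d-separated given {D, F, U, Y}.

There are 5 undirected paths between B and H; checking each against the conditioning set {D, F, U, Y}:
Path 1: B ← F → H
  F is a fork here and F is conditioned on, so the path is blocked at F.
Path 2: B ← U → D ← C → H
  U is a fork here and U is conditioned on, so the path is blocked at U.
Path 3: B ← U → Y → H
  U is a fork here and U is conditioned on, so the path is blocked at U.
Path 4: B ← U → H
  U is a fork here and U is conditioned on, so the path is blocked at U.
Path 5: B ← U → C → H
  U is a fork here and U is conditioned on, so the path is blocked at U.
All paths are blocked; B ⊥ H | {D, F, U, Y} holds.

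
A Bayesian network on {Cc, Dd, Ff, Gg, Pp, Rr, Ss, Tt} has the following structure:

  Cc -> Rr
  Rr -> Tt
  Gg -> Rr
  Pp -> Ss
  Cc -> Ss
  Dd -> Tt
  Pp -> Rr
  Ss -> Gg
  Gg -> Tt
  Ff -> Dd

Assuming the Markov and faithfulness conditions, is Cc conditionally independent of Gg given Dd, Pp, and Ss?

Yes

Enumerating the 6 paths from Cc to Gg and testing each for blocking by {Dd, Pp, Ss}:
  1. Cc → Ss ← Pp → Rr → Tt ← Gg — Ss:collider[open]; Pp:fork[blocks]; Rr:chain[open]; Tt:collider[blocks] ⇒ blocked
  2. Cc → Ss ← Pp → Rr ← Gg — Ss:collider[open]; Pp:fork[blocks]; Rr:collider[blocks] ⇒ blocked
  3. Cc → Ss → Gg — Ss:chain[blocks] ⇒ blocked
  4. Cc → Rr → Tt ← Gg — Rr:chain[open]; Tt:collider[blocks] ⇒ blocked
  5. Cc → Rr ← Pp → Ss → Gg — Rr:collider[blocks]; Pp:fork[blocks]; Ss:chain[blocks] ⇒ blocked
  6. Cc → Rr ← Gg — Rr:collider[blocks] ⇒ blocked
All paths are blocked; Cc ⊥ Gg | {Dd, Pp, Ss} holds.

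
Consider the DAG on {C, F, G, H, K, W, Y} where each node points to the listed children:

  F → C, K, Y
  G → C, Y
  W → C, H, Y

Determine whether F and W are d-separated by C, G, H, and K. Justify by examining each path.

No

4 paths connect F and W; each must be blocked for d-separation to hold:
  1. F → C ← G → Y ← W — C:collider[open]; G:fork[blocks]; Y:collider[blocks] ⇒ blocked
  2. F → C ← W — C:collider[open] ⇒ active
  3. F → Y ← G → C ← W — Y:collider[blocks]; G:fork[blocks]; C:collider[open] ⇒ blocked
  4. F → Y ← W — Y:collider[blocks] ⇒ blocked
Because an active path exists, F and W are not d-separated.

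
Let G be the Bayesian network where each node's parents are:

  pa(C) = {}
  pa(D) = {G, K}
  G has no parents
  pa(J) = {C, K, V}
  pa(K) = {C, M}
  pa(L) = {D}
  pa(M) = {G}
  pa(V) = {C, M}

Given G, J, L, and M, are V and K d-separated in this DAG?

6 paths connect V and K; each must be blocked for d-separation to hold:
Path 1: V → J ← C → K
  J is a collider and J is conditioned on, which opens it; C is a fork and C is not conditioned on — no node blocks this path, so it is active.
Path 2: V → J ← K
  J is a collider and J is conditioned on, which opens it — no node blocks this path, so it is active.
Path 3: V ← C → J ← K
  C is a fork and C is not conditioned on; J is a collider and J is conditioned on, which opens it — no node blocks this path, so it is active.
Path 4: V ← C → K
  C is a fork and C is not conditioned on — no node blocks this path, so it is active.
Path 5: V ← M → K
  M is a fork here and M is conditioned on, so the path is blocked at M.
Path 6: V ← M ← G → D ← K
  M is a chain here and M is conditioned on, so the path is blocked at M.
At least one path is unblocked, so d-separation fails.

No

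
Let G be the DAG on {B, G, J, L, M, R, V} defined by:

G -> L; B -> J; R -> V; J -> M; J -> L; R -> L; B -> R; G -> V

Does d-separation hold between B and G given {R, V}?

Enumerating the 4 paths from B to G and testing each for blocking by {R, V}:
  1. B → J → L ← R → V ← G — J:chain[open]; L:collider[blocks]; R:fork[blocks]; V:collider[open] ⇒ blocked
  2. B → J → L ← G — J:chain[open]; L:collider[blocks] ⇒ blocked
  3. B → R → L ← G — R:chain[blocks]; L:collider[blocks] ⇒ blocked
  4. B → R → V ← G — R:chain[blocks]; V:collider[open] ⇒ blocked
All paths are blocked; B ⊥ G | {R, V} holds.

Yes — B and G are d-separated given {R, V}.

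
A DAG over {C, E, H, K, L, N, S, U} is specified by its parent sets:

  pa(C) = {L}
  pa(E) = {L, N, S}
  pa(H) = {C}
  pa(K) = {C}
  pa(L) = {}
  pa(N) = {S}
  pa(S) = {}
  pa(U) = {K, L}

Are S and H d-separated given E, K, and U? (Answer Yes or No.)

Enumerating the 4 paths from S to H and testing each for blocking by {E, K, U}:
Path 1: S → E ← L → U ← K ← C → H
  K is a chain here and K is conditioned on, so the path is blocked at K.
Path 2: S → E ← L → C → H
  E is a collider and E is conditioned on, which opens it; L is a fork and L is not conditioned on; C is a chain and C is not conditioned on — no node blocks this path, so it is active.
Path 3: S → N → E ← L → U ← K ← C → H
  K is a chain here and K is conditioned on, so the path is blocked at K.
Path 4: S → N → E ← L → C → H
  N is a chain and N is not conditioned on; E is a collider and E is conditioned on, which opens it; L is a fork and L is not conditioned on; C is a chain and C is not conditioned on — no node blocks this path, so it is active.
Since the path S → E ← L → C → H is active, S and H are not d-separated given {E, K, U}.

No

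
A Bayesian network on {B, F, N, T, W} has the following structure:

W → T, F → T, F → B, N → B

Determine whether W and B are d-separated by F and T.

The only undirected path from W to B is:
  1. W → T ← F → B — T:collider[open]; F:fork[blocks] ⇒ blocked
Since every path is blocked, d-separation holds.

Yes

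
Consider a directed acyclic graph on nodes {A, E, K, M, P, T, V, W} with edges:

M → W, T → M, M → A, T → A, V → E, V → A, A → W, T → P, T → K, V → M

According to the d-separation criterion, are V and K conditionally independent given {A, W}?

No — V and K are not d-separated given {A, W}.

There are 6 undirected paths between V and K; checking each against the conditioning set {A, W}:
Path 1: V → M ← T → K
  M is a collider and its descendant W is conditioned on, which opens it; T is a fork and T is not conditioned on — no node blocks this path, so it is active.
Path 2: V → M → W ← A ← T → K
  A is a chain here and A is conditioned on, so the path is blocked at A.
Path 3: V → M → A ← T → K
  M is a chain and M is not conditioned on; A is a collider and A is conditioned on, which opens it; T is a fork and T is not conditioned on — no node blocks this path, so it is active.
Path 4: V → A ← M ← T → K
  A is a collider and A is conditioned on, which opens it; M is a chain and M is not conditioned on; T is a fork and T is not conditioned on — no node blocks this path, so it is active.
Path 5: V → A ← T → K
  A is a collider and A is conditioned on, which opens it; T is a fork and T is not conditioned on — no node blocks this path, so it is active.
Path 6: V → A → W ← M ← T → K
  A is a chain here and A is conditioned on, so the path is blocked at A.
At least one path is unblocked, so d-separation fails.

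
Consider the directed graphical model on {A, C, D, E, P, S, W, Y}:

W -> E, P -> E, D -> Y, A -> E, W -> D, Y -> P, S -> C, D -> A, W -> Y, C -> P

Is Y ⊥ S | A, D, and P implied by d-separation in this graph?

Enumerating the 5 paths from Y to S and testing each for blocking by {A, D, P}:
  1. Y ← D → A → E ← P ← C ← S — D:fork[blocks]; A:chain[blocks]; E:collider[blocks]; P:chain[blocks]; C:chain[open] ⇒ blocked
  2. Y ← D ← W → E ← P ← C ← S — D:chain[blocks]; W:fork[open]; E:collider[blocks]; P:chain[blocks]; C:chain[open] ⇒ blocked
  3. Y → P ← C ← S — P:collider[open]; C:chain[open] ⇒ active
  4. Y ← W → E ← P ← C ← S — W:fork[open]; E:collider[blocks]; P:chain[blocks]; C:chain[open] ⇒ blocked
  5. Y ← W → D → A → E ← P ← C ← S — W:fork[open]; D:chain[blocks]; A:chain[blocks]; E:collider[blocks]; P:chain[blocks]; C:chain[open] ⇒ blocked
At least one path is unblocked, so d-separation fails.

No — Y and S are not d-separated given {A, D, P}.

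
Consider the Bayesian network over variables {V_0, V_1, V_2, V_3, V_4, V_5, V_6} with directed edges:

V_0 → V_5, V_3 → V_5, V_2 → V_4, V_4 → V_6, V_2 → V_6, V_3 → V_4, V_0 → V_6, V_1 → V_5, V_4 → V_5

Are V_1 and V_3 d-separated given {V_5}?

4 paths connect V_1 and V_3; each must be blocked for d-separation to hold:
  1. V_1 → V_5 ← V_0 → V_6 ← V_2 → V_4 ← V_3 — V_5:collider[open]; V_0:fork[open]; V_6:collider[blocks]; V_2:fork[open]; V_4:collider[open] ⇒ blocked
  2. V_1 → V_5 ← V_0 → V_6 ← V_4 ← V_3 — V_5:collider[open]; V_0:fork[open]; V_6:collider[blocks]; V_4:chain[open] ⇒ blocked
  3. V_1 → V_5 ← V_4 ← V_3 — V_5:collider[open]; V_4:chain[open] ⇒ active
  4. V_1 → V_5 ← V_3 — V_5:collider[open] ⇒ active
At least one path is unblocked, so d-separation fails.

No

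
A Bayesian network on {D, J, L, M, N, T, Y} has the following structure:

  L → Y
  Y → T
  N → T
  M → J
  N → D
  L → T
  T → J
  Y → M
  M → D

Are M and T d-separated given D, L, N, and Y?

There are 4 undirected paths between M and T; checking each against the conditioning set {D, L, N, Y}:
Path 1: M → J ← T
  J is a collider here and neither J nor any of its descendants is conditioned on, so the collider stays closed — the path is blocked at J.
Path 2: M ← Y → T
  Y is a fork here and Y is conditioned on, so the path is blocked at Y.
Path 3: M ← Y ← L → T
  Y is a chain here and Y is conditioned on, so the path is blocked at Y.
Path 4: M → D ← N → T
  N is a fork here and N is conditioned on, so the path is blocked at N.
Every path is blocked, so M and T are d-separated given {D, L, N, Y}.

Yes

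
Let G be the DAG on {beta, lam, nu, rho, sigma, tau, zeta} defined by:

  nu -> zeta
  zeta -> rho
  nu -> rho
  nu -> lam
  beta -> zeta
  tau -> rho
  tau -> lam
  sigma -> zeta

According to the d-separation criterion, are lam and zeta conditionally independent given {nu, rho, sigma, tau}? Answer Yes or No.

Yes

There are 4 undirected paths between lam and zeta; checking each against the conditioning set {nu, rho, sigma, tau}:
  1. lam ← nu → zeta — nu:fork[blocks] ⇒ blocked
  2. lam ← nu → rho ← zeta — nu:fork[blocks]; rho:collider[open] ⇒ blocked
  3. lam ← tau → rho ← zeta — tau:fork[blocks]; rho:collider[open] ⇒ blocked
  4. lam ← tau → rho ← nu → zeta — tau:fork[blocks]; rho:collider[open]; nu:fork[blocks] ⇒ blocked
All paths are blocked; lam ⊥ zeta | {nu, rho, sigma, tau} holds.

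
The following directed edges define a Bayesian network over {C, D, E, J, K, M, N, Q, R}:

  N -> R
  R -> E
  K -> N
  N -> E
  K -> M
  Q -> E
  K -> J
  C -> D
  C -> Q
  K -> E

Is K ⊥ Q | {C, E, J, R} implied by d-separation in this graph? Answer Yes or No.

No — K and Q are not d-separated given {C, E, J, R}.

We examine all 3 paths between K and Q:
Path 1: K → N → E ← Q
  N is a chain and N is not conditioned on; E is a collider and E is conditioned on, which opens it — no node blocks this path, so it is active.
Path 2: K → N → R → E ← Q
  R is a chain here and R is conditioned on, so the path is blocked at R.
Path 3: K → E ← Q
  E is a collider and E is conditioned on, which opens it — no node blocks this path, so it is active.
Since the path K → N → E ← Q is active, K and Q are not d-separated given {C, E, J, R}.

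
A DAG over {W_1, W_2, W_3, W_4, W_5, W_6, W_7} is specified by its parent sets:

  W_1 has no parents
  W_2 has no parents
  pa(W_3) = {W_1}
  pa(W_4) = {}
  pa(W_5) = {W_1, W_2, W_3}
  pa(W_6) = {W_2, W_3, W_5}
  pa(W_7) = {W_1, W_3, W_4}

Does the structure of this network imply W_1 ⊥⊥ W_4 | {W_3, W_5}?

There are 5 undirected paths between W_1 and W_4; checking each against the conditioning set {W_3, W_5}:
Path 1: W_1 → W_3 → W_7 ← W_4
  W_3 is a chain here and W_3 is conditioned on, so the path is blocked at W_3.
Path 2: W_1 → W_7 ← W_4
  W_7 is a collider here and neither W_7 nor any of its descendants is conditioned on, so the collider stays closed — the path is blocked at W_7.
Path 3: W_1 → W_5 ← W_3 → W_7 ← W_4
  W_3 is a fork here and W_3 is conditioned on, so the path is blocked at W_3.
Path 4: W_1 → W_5 → W_6 ← W_3 → W_7 ← W_4
  W_5 is a chain here and W_5 is conditioned on, so the path is blocked at W_5.
Path 5: W_1 → W_5 ← W_2 → W_6 ← W_3 → W_7 ← W_4
  W_6 is a collider here and neither W_6 nor any of its descendants is conditioned on, so the collider stays closed — the path is blocked at W_6.
All paths are blocked; W_1 ⊥ W_4 | {W_3, W_5} holds.

Yes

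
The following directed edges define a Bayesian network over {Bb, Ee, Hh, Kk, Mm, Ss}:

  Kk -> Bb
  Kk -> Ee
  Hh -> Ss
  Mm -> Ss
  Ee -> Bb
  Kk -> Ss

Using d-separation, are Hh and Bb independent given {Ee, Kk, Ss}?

Yes

There are 2 undirected paths between Hh and Bb; checking each against the conditioning set {Ee, Kk, Ss}:
Path 1: Hh → Ss ← Kk → Ee → Bb
  Kk is a fork here and Kk is conditioned on, so the path is blocked at Kk.
Path 2: Hh → Ss ← Kk → Bb
  Kk is a fork here and Kk is conditioned on, so the path is blocked at Kk.
All paths are blocked; Hh ⊥ Bb | {Ee, Kk, Ss} holds.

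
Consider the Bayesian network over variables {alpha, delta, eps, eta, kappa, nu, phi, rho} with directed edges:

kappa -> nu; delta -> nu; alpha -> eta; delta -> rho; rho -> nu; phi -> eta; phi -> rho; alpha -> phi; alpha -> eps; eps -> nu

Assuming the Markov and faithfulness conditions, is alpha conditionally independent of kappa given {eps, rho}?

5 paths connect alpha and kappa; each must be blocked for d-separation to hold:
  1. alpha → eta ← phi → rho ← delta → nu ← kappa — eta:collider[blocks]; phi:fork[open]; rho:collider[open]; delta:fork[open]; nu:collider[blocks] ⇒ blocked
  2. alpha → eta ← phi → rho → nu ← kappa — eta:collider[blocks]; phi:fork[open]; rho:chain[blocks]; nu:collider[blocks] ⇒ blocked
  3. alpha → eps → nu ← kappa — eps:chain[blocks]; nu:collider[blocks] ⇒ blocked
  4. alpha → phi → rho ← delta → nu ← kappa — phi:chain[open]; rho:collider[open]; delta:fork[open]; nu:collider[blocks] ⇒ blocked
  5. alpha → phi → rho → nu ← kappa — phi:chain[open]; rho:chain[blocks]; nu:collider[blocks] ⇒ blocked
All paths are blocked; alpha ⊥ kappa | {eps, rho} holds.

Yes — alpha and kappa are d-separated given {eps, rho}.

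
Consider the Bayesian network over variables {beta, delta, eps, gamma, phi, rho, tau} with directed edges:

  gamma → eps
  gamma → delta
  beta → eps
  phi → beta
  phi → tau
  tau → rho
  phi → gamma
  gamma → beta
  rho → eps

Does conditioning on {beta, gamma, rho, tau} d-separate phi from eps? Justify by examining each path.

Yes

We examine all 5 paths between phi and eps:
Path 1: phi → tau → rho → eps
  tau is a chain here and tau is conditioned on, so the path is blocked at tau.
Path 2: phi → gamma → eps
  gamma is a chain here and gamma is conditioned on, so the path is blocked at gamma.
Path 3: phi → gamma → beta → eps
  gamma is a chain here and gamma is conditioned on, so the path is blocked at gamma.
Path 4: phi → beta ← gamma → eps
  gamma is a fork here and gamma is conditioned on, so the path is blocked at gamma.
Path 5: phi → beta → eps
  beta is a chain here and beta is conditioned on, so the path is blocked at beta.
Every path is blocked, so phi and eps are d-separated given {beta, gamma, rho, tau}.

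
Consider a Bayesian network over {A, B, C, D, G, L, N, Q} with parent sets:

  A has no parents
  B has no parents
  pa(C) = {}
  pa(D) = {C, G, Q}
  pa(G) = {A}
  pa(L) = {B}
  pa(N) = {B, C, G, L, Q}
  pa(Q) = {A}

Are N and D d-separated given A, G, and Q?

There are 5 undirected paths between N and D; checking each against the conditioning set {A, G, Q}:
Path 1: N ← Q ← A → G → D
  Q is a chain here and Q is conditioned on, so the path is blocked at Q.
Path 2: N ← Q → D
  Q is a fork here and Q is conditioned on, so the path is blocked at Q.
Path 3: N ← C → D
  C is a fork and C is not conditioned on — no node blocks this path, so it is active.
Path 4: N ← G ← A → Q → D
  G is a chain here and G is conditioned on, so the path is blocked at G.
Path 5: N ← G → D
  G is a fork here and G is conditioned on, so the path is blocked at G.
Since the path N ← C → D is active, N and D are not d-separated given {A, G, Q}.

No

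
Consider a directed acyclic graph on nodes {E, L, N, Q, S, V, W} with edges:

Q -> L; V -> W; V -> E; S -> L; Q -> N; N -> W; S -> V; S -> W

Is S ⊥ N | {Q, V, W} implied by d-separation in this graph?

There are 3 undirected paths between S and N; checking each against the conditioning set {Q, V, W}:
Path 1: S → L ← Q → N
  L is a collider here and neither L nor any of its descendants is conditioned on, so the collider stays closed — the path is blocked at L.
Path 2: S → V → W ← N
  V is a chain here and V is conditioned on, so the path is blocked at V.
Path 3: S → W ← N
  W is a collider and W is conditioned on, which opens it — no node blocks this path, so it is active.
Since the path S → W ← N is active, S and N are not d-separated given {Q, V, W}.

No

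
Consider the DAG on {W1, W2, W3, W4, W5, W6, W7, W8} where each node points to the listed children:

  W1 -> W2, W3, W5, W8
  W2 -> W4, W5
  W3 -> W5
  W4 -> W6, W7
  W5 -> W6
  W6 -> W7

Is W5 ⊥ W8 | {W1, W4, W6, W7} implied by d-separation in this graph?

We examine all 5 paths between W5 and W8:
  1. W5 ← W1 → W8 — W1:fork[blocks] ⇒ blocked
  2. W5 ← W2 ← W1 → W8 — W2:chain[open]; W1:fork[blocks] ⇒ blocked
  3. W5 ← W3 ← W1 → W8 — W3:chain[open]; W1:fork[blocks] ⇒ blocked
  4. W5 → W6 → W7 ← W4 ← W2 ← W1 → W8 — W6:chain[blocks]; W7:collider[open]; W4:chain[blocks]; W2:chain[open]; W1:fork[blocks] ⇒ blocked
  5. W5 → W6 ← W4 ← W2 ← W1 → W8 — W6:collider[open]; W4:chain[blocks]; W2:chain[open]; W1:fork[blocks] ⇒ blocked
Every path is blocked, so W5 and W8 are d-separated given {W1, W4, W6, W7}.

Yes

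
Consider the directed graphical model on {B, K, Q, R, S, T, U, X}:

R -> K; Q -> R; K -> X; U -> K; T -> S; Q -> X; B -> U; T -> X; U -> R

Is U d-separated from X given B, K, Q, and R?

Yes

4 paths connect U and X; each must be blocked for d-separation to hold:
Path 1: U → K ← R ← Q → X
  R is a chain here and R is conditioned on, so the path is blocked at R.
Path 2: U → K → X
  K is a chain here and K is conditioned on, so the path is blocked at K.
Path 3: U → R → K → X
  R is a chain here and R is conditioned on, so the path is blocked at R.
Path 4: U → R ← Q → X
  Q is a fork here and Q is conditioned on, so the path is blocked at Q.
All paths are blocked; U ⊥ X | {B, K, Q, R} holds.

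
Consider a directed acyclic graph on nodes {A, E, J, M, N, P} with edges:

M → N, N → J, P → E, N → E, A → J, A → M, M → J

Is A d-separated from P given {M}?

4 paths connect A and P; each must be blocked for d-separation to hold:
Path 1: A → M → J ← N → E ← P
  M is a chain here and M is conditioned on, so the path is blocked at M.
Path 2: A → M → N → E ← P
  M is a chain here and M is conditioned on, so the path is blocked at M.
Path 3: A → J ← M → N → E ← P
  J is a collider here and neither J nor any of its descendants is conditioned on, so the collider stays closed — the path is blocked at J.
Path 4: A → J ← N → E ← P
  J is a collider here and neither J nor any of its descendants is conditioned on, so the collider stays closed — the path is blocked at J.
All paths are blocked; A ⊥ P | {M} holds.

Yes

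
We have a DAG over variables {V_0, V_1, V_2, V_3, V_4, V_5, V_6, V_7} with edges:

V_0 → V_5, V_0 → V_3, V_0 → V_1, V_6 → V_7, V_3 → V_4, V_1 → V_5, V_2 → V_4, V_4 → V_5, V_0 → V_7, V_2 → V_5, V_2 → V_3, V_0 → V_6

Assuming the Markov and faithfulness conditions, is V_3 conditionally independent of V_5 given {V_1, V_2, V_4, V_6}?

No

6 paths connect V_3 and V_5; each must be blocked for d-separation to hold:
  1. V_3 → V_4 ← V_2 → V_5 — V_4:collider[open]; V_2:fork[blocks] ⇒ blocked
  2. V_3 → V_4 → V_5 — V_4:chain[blocks] ⇒ blocked
  3. V_3 ← V_2 → V_4 → V_5 — V_2:fork[blocks]; V_4:chain[blocks] ⇒ blocked
  4. V_3 ← V_2 → V_5 — V_2:fork[blocks] ⇒ blocked
  5. V_3 ← V_0 → V_5 — V_0:fork[open] ⇒ active
  6. V_3 ← V_0 → V_1 → V_5 — V_0:fork[open]; V_1:chain[blocks] ⇒ blocked
Since the path V_3 ← V_0 → V_5 is active, V_3 and V_5 are not d-separated given {V_1, V_2, V_4, V_6}.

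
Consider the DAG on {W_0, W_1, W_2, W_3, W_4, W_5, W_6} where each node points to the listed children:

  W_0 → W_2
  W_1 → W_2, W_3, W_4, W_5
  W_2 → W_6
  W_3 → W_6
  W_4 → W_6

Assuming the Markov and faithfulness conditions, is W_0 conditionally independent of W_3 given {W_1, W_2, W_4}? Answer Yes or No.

Yes — W_0 and W_3 are d-separated given {W_1, W_2, W_4}.

4 paths connect W_0 and W_3; each must be blocked for d-separation to hold:
Path 1: W_0 → W_2 ← W_1 → W_4 → W_6 ← W_3
  W_1 is a fork here and W_1 is conditioned on, so the path is blocked at W_1.
Path 2: W_0 → W_2 ← W_1 → W_3
  W_1 is a fork here and W_1 is conditioned on, so the path is blocked at W_1.
Path 3: W_0 → W_2 → W_6 ← W_4 ← W_1 → W_3
  W_2 is a chain here and W_2 is conditioned on, so the path is blocked at W_2.
Path 4: W_0 → W_2 → W_6 ← W_3
  W_2 is a chain here and W_2 is conditioned on, so the path is blocked at W_2.
All paths are blocked; W_0 ⊥ W_3 | {W_1, W_2, W_4} holds.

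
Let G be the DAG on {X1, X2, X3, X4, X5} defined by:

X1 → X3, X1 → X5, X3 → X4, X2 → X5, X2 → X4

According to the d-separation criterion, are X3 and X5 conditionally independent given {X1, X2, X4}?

Yes — X3 and X5 are d-separated given {X1, X2, X4}.

We examine all 2 paths between X3 and X5:
  1. X3 → X4 ← X2 → X5 — X4:collider[open]; X2:fork[blocks] ⇒ blocked
  2. X3 ← X1 → X5 — X1:fork[blocks] ⇒ blocked
Every path is blocked, so X3 and X5 are d-separated given {X1, X2, X4}.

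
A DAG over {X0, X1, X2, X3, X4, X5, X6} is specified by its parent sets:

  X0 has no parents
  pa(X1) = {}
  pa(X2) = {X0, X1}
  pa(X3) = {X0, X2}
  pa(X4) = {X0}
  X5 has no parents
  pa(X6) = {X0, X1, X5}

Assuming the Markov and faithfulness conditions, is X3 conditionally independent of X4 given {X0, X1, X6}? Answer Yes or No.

3 paths connect X3 and X4; each must be blocked for d-separation to hold:
Path 1: X3 ← X0 → X4
  X0 is a fork here and X0 is conditioned on, so the path is blocked at X0.
Path 2: X3 ← X2 ← X0 → X4
  X0 is a fork here and X0 is conditioned on, so the path is blocked at X0.
Path 3: X3 ← X2 ← X1 → X6 ← X0 → X4
  X1 is a fork here and X1 is conditioned on, so the path is blocked at X1.
Since every path is blocked, d-separation holds.

Yes — X3 and X4 are d-separated given {X0, X1, X6}.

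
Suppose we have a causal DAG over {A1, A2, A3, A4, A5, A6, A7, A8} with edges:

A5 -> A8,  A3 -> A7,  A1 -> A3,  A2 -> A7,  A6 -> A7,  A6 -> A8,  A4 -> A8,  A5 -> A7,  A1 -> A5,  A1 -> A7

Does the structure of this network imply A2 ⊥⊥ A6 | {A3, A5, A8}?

Yes

We examine all 4 paths between A2 and A6:
Path 1: A2 → A7 ← A3 ← A1 → A5 → A8 ← A6
  A7 is a collider here and neither A7 nor any of its descendants is conditioned on, so the collider stays closed — the path is blocked at A7.
Path 2: A2 → A7 ← A1 → A5 → A8 ← A6
  A7 is a collider here and neither A7 nor any of its descendants is conditioned on, so the collider stays closed — the path is blocked at A7.
Path 3: A2 → A7 ← A5 → A8 ← A6
  A7 is a collider here and neither A7 nor any of its descendants is conditioned on, so the collider stays closed — the path is blocked at A7.
Path 4: A2 → A7 ← A6
  A7 is a collider here and neither A7 nor any of its descendants is conditioned on, so the collider stays closed — the path is blocked at A7.
All paths are blocked; A2 ⊥ A6 | {A3, A5, A8} holds.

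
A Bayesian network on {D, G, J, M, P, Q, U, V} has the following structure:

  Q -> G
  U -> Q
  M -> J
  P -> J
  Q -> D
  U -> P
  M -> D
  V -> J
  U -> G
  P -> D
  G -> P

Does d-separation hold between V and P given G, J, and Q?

We examine all 6 paths between V and P:
Path 1: V → J ← P
  J is a collider and J is conditioned on, which opens it — no node blocks this path, so it is active.
Path 2: V → J ← M → D ← P
  D is a collider here and neither D nor any of its descendants is conditioned on, so the collider stays closed — the path is blocked at D.
Path 3: V → J ← M → D ← Q ← U → P
  D is a collider here and neither D nor any of its descendants is conditioned on, so the collider stays closed — the path is blocked at D.
Path 4: V → J ← M → D ← Q ← U → G → P
  D is a collider here and neither D nor any of its descendants is conditioned on, so the collider stays closed — the path is blocked at D.
Path 5: V → J ← M → D ← Q → G → P
  D is a collider here and neither D nor any of its descendants is conditioned on, so the collider stays closed — the path is blocked at D.
Path 6: V → J ← M → D ← Q → G ← U → P
  D is a collider here and neither D nor any of its descendants is conditioned on, so the collider stays closed — the path is blocked at D.
Because an active path exists, V and P are not d-separated.

No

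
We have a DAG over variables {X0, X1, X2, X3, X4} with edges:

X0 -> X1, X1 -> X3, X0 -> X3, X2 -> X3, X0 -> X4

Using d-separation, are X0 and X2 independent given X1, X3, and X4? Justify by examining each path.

2 paths connect X0 and X2; each must be blocked for d-separation to hold:
  1. X0 → X1 → X3 ← X2 — X1:chain[blocks]; X3:collider[open] ⇒ blocked
  2. X0 → X3 ← X2 — X3:collider[open] ⇒ active
Because an active path exists, X0 and X2 are not d-separated.

No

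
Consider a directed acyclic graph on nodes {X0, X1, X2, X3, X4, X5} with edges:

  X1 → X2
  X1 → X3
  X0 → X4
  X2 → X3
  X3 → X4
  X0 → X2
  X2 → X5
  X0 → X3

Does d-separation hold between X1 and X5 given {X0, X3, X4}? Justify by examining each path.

No

We examine all 4 paths between X1 and X5:
  1. X1 → X2 → X5 — X2:chain[open] ⇒ active
  2. X1 → X3 ← X2 → X5 — X3:collider[open]; X2:fork[open] ⇒ active
  3. X1 → X3 ← X0 → X2 → X5 — X3:collider[open]; X0:fork[blocks]; X2:chain[open] ⇒ blocked
  4. X1 → X3 → X4 ← X0 → X2 → X5 — X3:chain[blocks]; X4:collider[open]; X0:fork[blocks]; X2:chain[open] ⇒ blocked
At least one path is unblocked, so d-separation fails.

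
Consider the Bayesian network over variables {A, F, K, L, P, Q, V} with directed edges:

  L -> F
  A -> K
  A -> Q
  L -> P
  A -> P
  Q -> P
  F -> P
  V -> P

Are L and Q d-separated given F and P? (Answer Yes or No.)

4 paths connect L and Q; each must be blocked for d-separation to hold:
Path 1: L → P ← A → Q
  P is a collider and P is conditioned on, which opens it; A is a fork and A is not conditioned on — no node blocks this path, so it is active.
Path 2: L → P ← Q
  P is a collider and P is conditioned on, which opens it — no node blocks this path, so it is active.
Path 3: L → F → P ← A → Q
  F is a chain here and F is conditioned on, so the path is blocked at F.
Path 4: L → F → P ← Q
  F is a chain here and F is conditioned on, so the path is blocked at F.
Because an active path exists, L and Q are not d-separated.

No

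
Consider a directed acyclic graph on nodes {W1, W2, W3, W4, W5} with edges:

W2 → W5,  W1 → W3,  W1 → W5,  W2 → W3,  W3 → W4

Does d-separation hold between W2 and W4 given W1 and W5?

No

We examine all 2 paths between W2 and W4:
Path 1: W2 → W3 → W4
  W3 is a chain and W3 is not conditioned on — no node blocks this path, so it is active.
Path 2: W2 → W5 ← W1 → W3 → W4
  W1 is a fork here and W1 is conditioned on, so the path is blocked at W1.
Because an active path exists, W2 and W4 are not d-separated.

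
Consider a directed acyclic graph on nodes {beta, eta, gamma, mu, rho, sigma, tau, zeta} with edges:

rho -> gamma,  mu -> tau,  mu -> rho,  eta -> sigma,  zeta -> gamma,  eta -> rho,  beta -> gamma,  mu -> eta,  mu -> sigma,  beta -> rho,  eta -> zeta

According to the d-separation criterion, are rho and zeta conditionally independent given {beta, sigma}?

No — rho and zeta are not d-separated given {beta, sigma}.

We examine all 5 paths between rho and zeta:
Path 1: rho → gamma ← zeta
  gamma is a collider here and neither gamma nor any of its descendants is conditioned on, so the collider stays closed — the path is blocked at gamma.
Path 2: rho ← eta → zeta
  eta is a fork and eta is not conditioned on — no node blocks this path, so it is active.
Path 3: rho ← mu → eta → zeta
  mu is a fork and mu is not conditioned on; eta is a chain and eta is not conditioned on — no node blocks this path, so it is active.
Path 4: rho ← mu → sigma ← eta → zeta
  mu is a fork and mu is not conditioned on; sigma is a collider and sigma is conditioned on, which opens it; eta is a fork and eta is not conditioned on — no node blocks this path, so it is active.
Path 5: rho ← beta → gamma ← zeta
  beta is a fork here and beta is conditioned on, so the path is blocked at beta.
Since the path rho ← eta → zeta is active, rho and zeta are not d-separated given {beta, sigma}.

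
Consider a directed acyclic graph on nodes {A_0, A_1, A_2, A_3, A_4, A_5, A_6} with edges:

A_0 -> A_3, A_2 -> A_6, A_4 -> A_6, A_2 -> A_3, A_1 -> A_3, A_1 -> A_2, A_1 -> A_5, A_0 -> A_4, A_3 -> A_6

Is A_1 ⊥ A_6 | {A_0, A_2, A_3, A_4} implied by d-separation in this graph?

Yes

We examine all 6 paths between A_1 and A_6:
Path 1: A_1 → A_2 → A_6
  A_2 is a chain here and A_2 is conditioned on, so the path is blocked at A_2.
Path 2: A_1 → A_2 → A_3 → A_6
  A_2 is a chain here and A_2 is conditioned on, so the path is blocked at A_2.
Path 3: A_1 → A_2 → A_3 ← A_0 → A_4 → A_6
  A_2 is a chain here and A_2 is conditioned on, so the path is blocked at A_2.
Path 4: A_1 → A_3 → A_6
  A_3 is a chain here and A_3 is conditioned on, so the path is blocked at A_3.
Path 5: A_1 → A_3 ← A_0 → A_4 → A_6
  A_0 is a fork here and A_0 is conditioned on, so the path is blocked at A_0.
Path 6: A_1 → A_3 ← A_2 → A_6
  A_2 is a fork here and A_2 is conditioned on, so the path is blocked at A_2.
Since every path is blocked, d-separation holds.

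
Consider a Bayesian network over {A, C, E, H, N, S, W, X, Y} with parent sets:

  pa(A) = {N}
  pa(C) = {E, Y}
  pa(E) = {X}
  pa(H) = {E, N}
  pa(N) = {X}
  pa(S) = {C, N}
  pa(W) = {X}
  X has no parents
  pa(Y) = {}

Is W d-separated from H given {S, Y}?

Enumerating the 4 paths from W to H and testing each for blocking by {S, Y}:
  1. W ← X → N → S ← C ← E → H — X:fork[open]; N:chain[open]; S:collider[open]; C:chain[open]; E:fork[open] ⇒ active
  2. W ← X → N → H — X:fork[open]; N:chain[open] ⇒ active
  3. W ← X → E → H — X:fork[open]; E:chain[open] ⇒ active
  4. W ← X → E → C → S ← N → H — X:fork[open]; E:chain[open]; C:chain[open]; S:collider[open]; N:fork[open] ⇒ active
Since the path W ← X → N → S ← C ← E → H is active, W and H are not d-separated given {S, Y}.

No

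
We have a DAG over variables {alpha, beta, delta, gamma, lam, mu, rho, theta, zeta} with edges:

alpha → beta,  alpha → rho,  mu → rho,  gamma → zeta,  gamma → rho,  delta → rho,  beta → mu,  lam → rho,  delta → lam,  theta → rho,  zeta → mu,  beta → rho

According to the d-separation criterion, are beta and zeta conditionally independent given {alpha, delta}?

Yes

6 paths connect beta and zeta; each must be blocked for d-separation to hold:
Path 1: beta → rho ← gamma → zeta
  rho is a collider here and neither rho nor any of its descendants is conditioned on, so the collider stays closed — the path is blocked at rho.
Path 2: beta → rho ← mu ← zeta
  rho is a collider here and neither rho nor any of its descendants is conditioned on, so the collider stays closed — the path is blocked at rho.
Path 3: beta → mu → rho ← gamma → zeta
  rho is a collider here and neither rho nor any of its descendants is conditioned on, so the collider stays closed — the path is blocked at rho.
Path 4: beta → mu ← zeta
  mu is a collider here and neither mu nor any of its descendants is conditioned on, so the collider stays closed — the path is blocked at mu.
Path 5: beta ← alpha → rho ← gamma → zeta
  alpha is a fork here and alpha is conditioned on, so the path is blocked at alpha.
Path 6: beta ← alpha → rho ← mu ← zeta
  alpha is a fork here and alpha is conditioned on, so the path is blocked at alpha.
Since every path is blocked, d-separation holds.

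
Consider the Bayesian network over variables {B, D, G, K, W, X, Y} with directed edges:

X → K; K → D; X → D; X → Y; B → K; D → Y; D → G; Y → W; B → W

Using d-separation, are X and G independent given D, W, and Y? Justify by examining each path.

There are 5 undirected paths between X and G; checking each against the conditioning set {D, W, Y}:
Path 1: X → Y → W ← B → K → D → G
  Y is a chain here and Y is conditioned on, so the path is blocked at Y.
Path 2: X → Y ← D → G
  D is a fork here and D is conditioned on, so the path is blocked at D.
Path 3: X → K ← B → W ← Y ← D → G
  Y is a chain here and Y is conditioned on, so the path is blocked at Y.
Path 4: X → K → D → G
  D is a chain here and D is conditioned on, so the path is blocked at D.
Path 5: X → D → G
  D is a chain here and D is conditioned on, so the path is blocked at D.
Every path is blocked, so X and G are d-separated given {D, W, Y}.

Yes — X and G are d-separated given {D, W, Y}.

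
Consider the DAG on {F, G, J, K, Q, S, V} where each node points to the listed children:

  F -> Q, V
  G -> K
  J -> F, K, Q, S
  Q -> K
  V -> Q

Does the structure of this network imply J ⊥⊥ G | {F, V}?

There are 4 undirected paths between J and G; checking each against the conditioning set {F, V}:
Path 1: J → K ← G
  K is a collider here and neither K nor any of its descendants is conditioned on, so the collider stays closed — the path is blocked at K.
Path 2: J → Q → K ← G
  K is a collider here and neither K nor any of its descendants is conditioned on, so the collider stays closed — the path is blocked at K.
Path 3: J → F → V → Q → K ← G
  F is a chain here and F is conditioned on, so the path is blocked at F.
Path 4: J → F → Q → K ← G
  F is a chain here and F is conditioned on, so the path is blocked at F.
All paths are blocked; J ⊥ G | {F, V} holds.

Yes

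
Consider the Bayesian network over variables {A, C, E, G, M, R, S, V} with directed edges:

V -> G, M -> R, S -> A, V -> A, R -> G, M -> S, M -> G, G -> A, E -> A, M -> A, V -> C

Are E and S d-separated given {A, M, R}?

No

We examine all 6 paths between E and S:
Path 1: E → A ← S
  A is a collider and A is conditioned on, which opens it — no node blocks this path, so it is active.
Path 2: E → A ← V → G ← R ← M → S
  R is a chain here and R is conditioned on, so the path is blocked at R.
Path 3: E → A ← V → G ← M → S
  M is a fork here and M is conditioned on, so the path is blocked at M.
Path 4: E → A ← M → S
  M is a fork here and M is conditioned on, so the path is blocked at M.
Path 5: E → A ← G ← R ← M → S
  R is a chain here and R is conditioned on, so the path is blocked at R.
Path 6: E → A ← G ← M → S
  M is a fork here and M is conditioned on, so the path is blocked at M.
Since the path E → A ← S is active, E and S are not d-separated given {A, M, R}.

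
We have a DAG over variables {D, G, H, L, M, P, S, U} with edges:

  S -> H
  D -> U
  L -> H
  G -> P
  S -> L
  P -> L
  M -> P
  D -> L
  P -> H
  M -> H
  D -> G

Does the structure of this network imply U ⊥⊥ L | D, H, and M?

Yes

6 paths connect U and L; each must be blocked for d-separation to hold:
Path 1: U ← D → L
  D is a fork here and D is conditioned on, so the path is blocked at D.
Path 2: U ← D → G → P → L
  D is a fork here and D is conditioned on, so the path is blocked at D.
Path 3: U ← D → G → P ← M → H ← S → L
  D is a fork here and D is conditioned on, so the path is blocked at D.
Path 4: U ← D → G → P ← M → H ← L
  D is a fork here and D is conditioned on, so the path is blocked at D.
Path 5: U ← D → G → P → H ← S → L
  D is a fork here and D is conditioned on, so the path is blocked at D.
Path 6: U ← D → G → P → H ← L
  D is a fork here and D is conditioned on, so the path is blocked at D.
Every path is blocked, so U and L are d-separated given {D, H, M}.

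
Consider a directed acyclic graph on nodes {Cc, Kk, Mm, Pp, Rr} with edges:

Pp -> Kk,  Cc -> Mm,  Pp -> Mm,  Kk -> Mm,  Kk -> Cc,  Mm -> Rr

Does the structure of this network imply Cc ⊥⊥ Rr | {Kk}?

Enumerating the 3 paths from Cc to Rr and testing each for blocking by {Kk}:
  1. Cc ← Kk ← Pp → Mm → Rr — Kk:chain[blocks]; Pp:fork[open]; Mm:chain[open] ⇒ blocked
  2. Cc ← Kk → Mm → Rr — Kk:fork[blocks]; Mm:chain[open] ⇒ blocked
  3. Cc → Mm → Rr — Mm:chain[open] ⇒ active
Since the path Cc → Mm → Rr is active, Cc and Rr are not d-separated given {Kk}.

No — Cc and Rr are not d-separated given {Kk}.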